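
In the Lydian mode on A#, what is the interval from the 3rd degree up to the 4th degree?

The scale runs A# B# C## D## E# F## G##.
3rd degree = C##; 4th scale degree = D##.
C## up to D## spans 2 letter names and 2 semitones — a major second.

major second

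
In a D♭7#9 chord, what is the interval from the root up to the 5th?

perfect fifth

Spelling the chord: D♭–F–A♭–C♭–E.
The root is D♭ and the 5th is A♭.
Counting 5 letters and 7 half steps from D♭ gives a perfect fifth.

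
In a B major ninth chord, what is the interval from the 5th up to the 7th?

Bmaj9 (B major ninth): B D# F# A# C#.
The 5th is F# and the 7th is A#.
F# up to A# spans 3 letter names and 4 semitones — a major third.

major third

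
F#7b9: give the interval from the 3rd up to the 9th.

Spelling the chord: F#, A#, C#, E, G.
So we need the interval from A# up to G.
7 letter names make it a seventh; at 9 semitones (a whole step narrower than major) the quality is diminished.

diminished 7th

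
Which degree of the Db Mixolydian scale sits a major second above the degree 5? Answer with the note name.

Bb

The scale is Db Eb F Gb Ab Bb Cb.
The degree 5 is Ab; a major second above that is Bb — scale degree 6.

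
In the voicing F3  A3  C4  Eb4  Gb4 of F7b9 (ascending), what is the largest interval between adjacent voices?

Adjacent intervals: F3→A3 = major third; A3→C4 = minor third; C4→Eb4 = minor third; Eb4→Gb4 = minor third.
The largest is F3 to A3, a major third (4 semitones).

major third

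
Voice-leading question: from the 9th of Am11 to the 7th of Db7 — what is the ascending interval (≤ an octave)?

The 9th of Am11 is B; the 7th of Db7 is Cb.
From B to Cb: 0 semitones over a second = diminished.

diminished 2nd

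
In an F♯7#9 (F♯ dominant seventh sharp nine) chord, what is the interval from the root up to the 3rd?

The chord tones of F♯7#9 (F♯ dominant seventh sharp nine) are F♯ A♯ C♯ E G𝄪.
The root is F♯ and the 3rd is A♯.
From F♯ to A♯ is 4 semitones, exactly the major third.

major third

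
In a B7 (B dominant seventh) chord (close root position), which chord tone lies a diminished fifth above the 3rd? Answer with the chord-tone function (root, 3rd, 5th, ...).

7th

Spelling the chord: B, D#, F#, A.
The 3rd is D#. A diminished fifth above D# is A.
A is the chord's 7th.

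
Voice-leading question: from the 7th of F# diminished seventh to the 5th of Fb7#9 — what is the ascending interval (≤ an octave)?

F# diminished seventh has Eb as its 7th, and Fb7#9 has Cb as its 5th.
6 letter names make it a sixth; at 8 semitones (a half step narrower than major) the quality is minor.

m6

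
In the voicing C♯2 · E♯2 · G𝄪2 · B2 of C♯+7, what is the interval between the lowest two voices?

Those voices are C♯2 and E♯2.
Counting 3 letters and 4 half steps from C♯ gives a major third.

major third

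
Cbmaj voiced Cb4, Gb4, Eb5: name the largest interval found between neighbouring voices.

M6

Adjacent intervals: Cb4→Gb4 = perfect fifth; Gb4→Eb5 = major sixth.
The largest is Gb4 to Eb5, a major sixth (9 semitones).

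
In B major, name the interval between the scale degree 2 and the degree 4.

minor 3rd

The scale runs B C# D# E F# G# A#.
That puts C# below E.
3 letter names make it a third; at 3 semitones (a half step narrower than major) the quality is minor.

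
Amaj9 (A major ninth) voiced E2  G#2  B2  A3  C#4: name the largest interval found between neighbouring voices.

minor seventh

Adjacent intervals: E2→G#2 = major third; G#2→B2 = minor third; B2→A3 = minor seventh; A3→C#4 = major third.
The largest is B2 to A3, a minor seventh (10 semitones).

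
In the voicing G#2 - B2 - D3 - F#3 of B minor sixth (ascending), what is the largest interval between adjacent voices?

Adjacent intervals: G#2→B2 = minor third; B2→D3 = minor third; D3→F#3 = major third.
The largest is D3 to F#3, a major third (4 semitones).

major third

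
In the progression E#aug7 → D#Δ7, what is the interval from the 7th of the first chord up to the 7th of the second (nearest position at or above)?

major seventh

E#aug7 has D# as its 7th, and D#Δ7 has C## as its 7th.
From D# to C## is 11 semitones, exactly the major seventh.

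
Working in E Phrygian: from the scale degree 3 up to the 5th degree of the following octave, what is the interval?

major tenth

E phrygian: E F G A B C D.
Scale degree 3 = G; 5th degree (up an octave) = B.
From G to B is 16 semitones, exactly the major tenth.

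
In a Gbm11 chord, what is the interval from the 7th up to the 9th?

major 3rd

Gb minor eleventh is spelled Gb, Bbb, Db, Fb, Ab, Cb.
So we need the interval from Fb up to Ab.
Counting 3 letters and 4 half steps from Fb gives a major third.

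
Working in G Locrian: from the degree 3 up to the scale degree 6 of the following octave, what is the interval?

The scale runs G Ab Bb C Db Eb F.
The degree 3 is Bb and the degree 6 (up an octave) is Eb.
Bb up to Eb spans 11 letter names and 17 semitones — a perfect eleventh.

perfect eleventh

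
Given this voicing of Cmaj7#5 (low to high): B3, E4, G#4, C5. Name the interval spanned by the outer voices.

The outer voices are B3 and C5.
From B to C: 13 semitones over a ninth = minor.

minor ninth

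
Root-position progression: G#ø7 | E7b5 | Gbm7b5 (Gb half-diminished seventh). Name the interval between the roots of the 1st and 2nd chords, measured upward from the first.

minor 6th

The roots are G# and E.
G# up to E is 8 semitones, a half step narrower than a major sixth, so the interval is minor.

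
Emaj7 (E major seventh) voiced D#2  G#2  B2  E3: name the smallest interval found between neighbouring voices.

Adjacent intervals: D#2→G#2 = perfect fourth; G#2→B2 = minor third; B2→E3 = perfect fourth.
The smallest is G#2 to B2, a minor third (3 semitones).

minor third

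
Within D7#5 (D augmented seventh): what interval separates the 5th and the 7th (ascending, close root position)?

diminished third

D augmented seventh: D, F♯, A♯, C.
That puts A♯ below C.
A♯ up to C is 2 semitones, a whole step narrower than a major third, so the interval is diminished.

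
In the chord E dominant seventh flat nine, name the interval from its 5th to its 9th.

The chord tones of E dominant seventh flat nine are E, G♯, B, D, F.
That puts B below F.
B up to F is 6 semitones, a half step narrower than a perfect fifth, so the interval is diminished.

diminished 5th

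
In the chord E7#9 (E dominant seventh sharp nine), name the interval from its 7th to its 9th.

A3

The chord tones of E7#9 are E-G#-B-D-F##.
That puts D below F##.
From D to F##: 5 semitones over a third = augmented.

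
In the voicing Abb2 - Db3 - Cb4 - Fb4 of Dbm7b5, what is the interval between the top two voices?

perfect 4th

Those voices are Cb4 and Fb4.
From Cb to Fb is 5 semitones, exactly the perfect fourth.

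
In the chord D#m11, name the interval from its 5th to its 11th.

minor seventh

D#m11: D#-F#-A#-C#-E#-G#.
So we need the interval from A# up to G#.
7 letter names make it a seventh; at 10 semitones (a half step narrower than major) the quality is minor.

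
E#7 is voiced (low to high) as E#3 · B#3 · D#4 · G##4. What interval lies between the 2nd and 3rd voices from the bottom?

Those voices are B#3 and D#4.
B# up to D# is 3 semitones, a half step narrower than a major third, so the interval is minor.

minor third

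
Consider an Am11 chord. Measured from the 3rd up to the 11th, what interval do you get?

major ninth

Spelling the chord: A–C–E–G–B–D.
The 3rd is C and the 11th is D.
C up to D spans 9 letter names and 14 semitones — a major ninth.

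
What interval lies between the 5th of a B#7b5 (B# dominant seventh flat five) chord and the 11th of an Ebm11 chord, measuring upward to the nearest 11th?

The 5th of B#7b5 (B# dominant seventh flat five) is F#; the 11th of Ebm11 is Ab.
3 letter names make it a third; at 2 semitones (a whole step narrower than major) the quality is diminished.

diminished third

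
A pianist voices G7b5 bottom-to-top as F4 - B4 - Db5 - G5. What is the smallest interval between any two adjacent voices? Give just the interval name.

Adjacent intervals: F4→B4 = augmented fourth; B4→Db5 = diminished third; Db5→G5 = augmented fourth.
The smallest is B4 to Db5, a diminished third (2 semitones).

diminished third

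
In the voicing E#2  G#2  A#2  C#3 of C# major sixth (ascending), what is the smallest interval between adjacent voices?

major second

Adjacent intervals: E#2→G#2 = minor third; G#2→A#2 = major second; A#2→C#3 = minor third.
The smallest is G#2 to A#2, a major second (2 semitones).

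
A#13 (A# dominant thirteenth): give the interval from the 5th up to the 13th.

Spelling the chord: A#–C##–E#–G#–B#–F##.
That puts E# below F##.
From E# to F## is 14 semitones, exactly the major ninth.

major ninth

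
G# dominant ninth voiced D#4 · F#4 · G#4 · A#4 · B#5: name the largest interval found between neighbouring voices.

Adjacent intervals: D#4→F#4 = minor third; F#4→G#4 = major second; G#4→A#4 = major second; A#4→B#5 = major ninth.
The largest is A#4 to B#5, a major ninth (14 semitones).

major 9th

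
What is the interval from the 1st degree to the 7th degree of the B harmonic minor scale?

M7

The scale runs B C♯ D E F♯ G A♯.
So we need the interval from B up to A♯.
From B to A♯ is 11 semitones, exactly the major seventh.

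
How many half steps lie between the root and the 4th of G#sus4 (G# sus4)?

Spelling the chord: G#, C#, D#.
G# to C# is a perfect fourth: 5 semitones.

5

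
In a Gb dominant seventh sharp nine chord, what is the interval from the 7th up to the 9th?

augmented third

The chord tones of Gb7#9 are Gb-Bb-Db-Fb-A.
That puts Fb below A.
Fb up to A is 5 semitones, a half step wider than a major third, so the interval is augmented.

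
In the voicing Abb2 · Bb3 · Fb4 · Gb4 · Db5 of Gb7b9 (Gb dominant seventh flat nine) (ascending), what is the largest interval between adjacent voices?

augmented ninth

Adjacent intervals: Abb2→Bb3 = augmented ninth; Bb3→Fb4 = diminished fifth; Fb4→Gb4 = major second; Gb4→Db5 = perfect fifth.
The largest is Abb2 to Bb3, an augmented ninth (15 semitones).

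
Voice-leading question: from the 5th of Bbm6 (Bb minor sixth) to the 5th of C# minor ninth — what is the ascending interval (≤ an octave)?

augmented second

Bbm6 (Bb minor sixth) has F as its 5th, and C# minor ninth has G# as its 5th.
From F to G#: 3 semitones over a second = augmented.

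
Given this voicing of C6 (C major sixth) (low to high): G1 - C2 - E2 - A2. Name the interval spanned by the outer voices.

The outer voices are G1 and A2.
G up to A spans 9 letter names and 14 semitones — a major ninth.

major ninth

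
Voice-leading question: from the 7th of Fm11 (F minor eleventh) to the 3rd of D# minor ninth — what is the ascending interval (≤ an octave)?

The 7th of Fm11 (F minor eleventh) is Eb; the 3rd of D# minor ninth is F#.
Eb up to F# is 3 semitones, a half step wider than a major second, so the interval is augmented.

augmented second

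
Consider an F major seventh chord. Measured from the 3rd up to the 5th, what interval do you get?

Spelling the chord: F A C E.
The 3rd is A and the 5th is C.
A up to C is 3 semitones, a half step narrower than a major third, so the interval is minor.

m3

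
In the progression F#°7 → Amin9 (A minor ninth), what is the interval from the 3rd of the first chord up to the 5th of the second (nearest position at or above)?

The 3rd of F#°7 is A; the 5th of Amin9 (A minor ninth) is E.
A up to E spans 5 letter names and 7 semitones — a perfect fifth.

perfect 5th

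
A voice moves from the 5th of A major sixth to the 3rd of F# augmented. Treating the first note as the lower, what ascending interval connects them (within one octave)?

augmented fourth

The 5th of A major sixth is E; the 3rd of F# augmented is A#.
From E to A#: 6 semitones over a fourth = augmented.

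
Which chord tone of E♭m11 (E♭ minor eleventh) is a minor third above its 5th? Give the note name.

E♭ minor eleventh: E♭, G♭, B♭, D♭, F, A♭.
The 5th is B♭. A minor third above B♭ is D♭.
D♭ is the chord's 7th.

Db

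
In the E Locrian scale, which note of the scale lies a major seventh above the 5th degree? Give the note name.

The scale is E F G A B♭ C D.
The 5th degree is B♭; a major seventh above that is A — scale degree 4.

A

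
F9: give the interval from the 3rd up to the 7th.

diminished 5th

The chord tones of F dominant ninth are F A C E♭ G.
3rd = A; 7th = E♭.
A up to E♭ is 6 semitones, a half step narrower than a perfect fifth, so the interval is diminished.
That tritone between 3rd and 7th is what gives the dominant seventh its pull toward resolution.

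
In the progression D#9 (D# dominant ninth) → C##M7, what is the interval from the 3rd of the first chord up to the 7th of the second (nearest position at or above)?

D#9 (D# dominant ninth) has F## as its 3rd, and C##M7 has B## as its 7th.
F## up to B## is 6 semitones, a half step wider than a perfect fourth, so the interval is augmented.

augmented 4th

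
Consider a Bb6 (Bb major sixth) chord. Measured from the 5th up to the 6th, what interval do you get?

Spelling the chord: Bb, D, F, G.
The 5th is F and the 6th is G.
From F to G is 2 semitones, exactly the major second.

M2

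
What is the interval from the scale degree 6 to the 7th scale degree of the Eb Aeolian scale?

Spelling the Eb Aeolian scale: Eb F Gb Ab Bb Cb Db.
Scale degree 6 = Cb; 7th degree = Db.
Counting 2 letters and 2 half steps from Cb gives a major second.

major second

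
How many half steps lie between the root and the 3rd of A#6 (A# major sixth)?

4

A# major sixth: A#-C##-E#-F##.
A# to C## is a major third: 4 semitones.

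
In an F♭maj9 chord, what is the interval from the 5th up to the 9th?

F♭maj9: F♭–A♭–C♭–E♭–G♭.
That puts C♭ below G♭.
From C♭ to G♭ is 7 semitones, exactly the perfect fifth.

perfect fifth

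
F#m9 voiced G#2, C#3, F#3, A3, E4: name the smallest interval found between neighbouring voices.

minor third

Adjacent intervals: G#2→C#3 = perfect fourth; C#3→F#3 = perfect fourth; F#3→A3 = minor third; A3→E4 = perfect fifth.
The smallest is F#3 to A3, a minor third (3 semitones).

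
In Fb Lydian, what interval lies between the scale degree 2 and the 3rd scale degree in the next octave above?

Spelling Fb Lydian: Fb Gb Ab Bb Cb Db Eb.
That puts Gb below Ab.
From Gb to Ab is 14 semitones, exactly the major ninth.

major ninth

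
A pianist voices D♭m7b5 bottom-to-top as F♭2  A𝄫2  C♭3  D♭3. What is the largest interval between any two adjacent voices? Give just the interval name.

major third

Adjacent intervals: F♭2→A𝄫2 = minor third; A𝄫2→C♭3 = major third; C♭3→D♭3 = major second.
The largest is A𝄫2 to C♭3, a major third (4 semitones).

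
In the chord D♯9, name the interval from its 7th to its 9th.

D♯9: D♯-F𝄪-A♯-C♯-E♯.
So we need the interval from C♯ up to E♯.
C♯ up to E♯ spans 3 letter names and 4 semitones — a major third.

major 3rd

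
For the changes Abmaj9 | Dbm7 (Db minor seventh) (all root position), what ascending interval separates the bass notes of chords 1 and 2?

perfect 4th

The roots are Ab and Db.
Ab up to Db spans 4 letter names and 5 semitones — a perfect fourth.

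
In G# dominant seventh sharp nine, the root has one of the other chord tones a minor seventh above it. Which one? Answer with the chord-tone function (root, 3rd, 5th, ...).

7th

Spelling the chord: G# B# D# F# A##.
The root is G#. A minor seventh above G# is F#.
F# is the chord's 7th.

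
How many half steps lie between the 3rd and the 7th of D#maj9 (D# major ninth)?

D#maj9 is spelled D#-F##-A#-C##-E#.
F## to C## is a perfect fifth: 7 semitones.

7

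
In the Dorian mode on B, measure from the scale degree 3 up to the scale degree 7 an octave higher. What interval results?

perfect 12th

Spelling the Dorian mode on B: B C# D E F# G# A.
So we need the interval from D up to A.
From D to A is 19 semitones, exactly the perfect twelfth.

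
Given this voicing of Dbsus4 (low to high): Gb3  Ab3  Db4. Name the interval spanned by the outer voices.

perfect fifth

The outer voices are Gb3 and Db4.
From Gb to Db is 7 semitones, exactly the perfect fifth.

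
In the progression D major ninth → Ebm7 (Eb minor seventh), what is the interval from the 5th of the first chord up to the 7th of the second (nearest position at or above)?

The 5th of D major ninth is A; the 7th of Ebm7 (Eb minor seventh) is Db.
4 letter names make it a fourth; at 4 semitones (a half step narrower than perfect) the quality is diminished.

diminished 4th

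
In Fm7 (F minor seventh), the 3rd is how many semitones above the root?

3

Fm7: F–Ab–C–Eb.
F to Ab is a minor third: 3 semitones.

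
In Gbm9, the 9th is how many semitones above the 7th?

4

The chord tones of Gb minor ninth are Gb-Bbb-Db-Fb-Ab.
Fb to Ab is a major third: 4 semitones.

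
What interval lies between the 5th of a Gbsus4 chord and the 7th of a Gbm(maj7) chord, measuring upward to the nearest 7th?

major third

Gbsus4 has Db as its 5th, and Gbm(maj7) has F as its 7th.
Counting 3 letters and 4 half steps from Db gives a major third.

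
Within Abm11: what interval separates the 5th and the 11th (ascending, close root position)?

Abm11 is spelled Ab Cb Eb Gb Bb Db.
The 5th is Eb and the 11th is Db.
Eb up to Db is 10 semitones, a half step narrower than a major seventh, so the interval is minor.

minor seventh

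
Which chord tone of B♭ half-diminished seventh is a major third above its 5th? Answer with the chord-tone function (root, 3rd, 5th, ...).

7th

The chord tones of B♭m7b5 (B♭ half-diminished seventh) are B♭, D♭, F♭, A♭.
The 5th is F♭. A major third above F♭ is A♭.
A♭ is the chord's 7th.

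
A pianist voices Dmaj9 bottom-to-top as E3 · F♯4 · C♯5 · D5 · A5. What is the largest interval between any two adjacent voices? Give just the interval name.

Adjacent intervals: E3→F♯4 = major ninth; F♯4→C♯5 = perfect fifth; C♯5→D5 = minor second; D5→A5 = perfect fifth.
The largest is E3 to F♯4, a major ninth (14 semitones).

M9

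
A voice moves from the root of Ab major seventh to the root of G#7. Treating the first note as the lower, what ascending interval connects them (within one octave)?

augmented seventh

Ab major seventh has Ab as its root, and G#7 has G# as its root.
From Ab to G#: 12 semitones over a seventh = augmented.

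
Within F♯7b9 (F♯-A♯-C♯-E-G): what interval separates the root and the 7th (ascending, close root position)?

minor seventh

The root is F♯ and the 7th is E.
From F♯ to E: 10 semitones over a seventh = minor.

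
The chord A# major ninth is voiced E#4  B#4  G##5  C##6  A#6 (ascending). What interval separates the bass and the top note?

The outer voices are E#4 and A#6.
E# up to A# spans 18 letter names and 29 semitones — a perfect 18th.

perfect 18th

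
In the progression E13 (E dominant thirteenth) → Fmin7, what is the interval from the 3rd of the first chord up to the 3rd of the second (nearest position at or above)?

diminished 2nd

E13 (E dominant thirteenth) has G♯ as its 3rd, and Fmin7 has A♭ as its 3rd.
G♯ up to A♭ is 0 semitones, a whole step narrower than a major second, so the interval is diminished.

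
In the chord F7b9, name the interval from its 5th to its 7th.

Spelling the chord: F-A-C-E♭-G♭.
5th = C; 7th = E♭.
From C to E♭: 3 semitones over a third = minor.

m3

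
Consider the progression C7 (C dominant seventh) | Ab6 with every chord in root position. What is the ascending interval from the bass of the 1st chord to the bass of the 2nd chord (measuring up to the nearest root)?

minor 6th

The roots are C and Ab.
C up to Ab is 8 semitones, a half step narrower than a major sixth, so the interval is minor.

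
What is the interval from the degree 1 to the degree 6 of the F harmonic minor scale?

minor sixth

The scale runs F G A♭ B♭ C D♭ E.
Degree 1 = F; 6th degree = D♭.
F up to D♭ is 8 semitones, a half step narrower than a major sixth, so the interval is minor.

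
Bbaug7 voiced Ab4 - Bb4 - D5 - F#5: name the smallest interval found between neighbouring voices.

major second

Adjacent intervals: Ab4→Bb4 = major second; Bb4→D5 = major third; D5→F#5 = major third.
The smallest is Ab4 to Bb4, a major second (2 semitones).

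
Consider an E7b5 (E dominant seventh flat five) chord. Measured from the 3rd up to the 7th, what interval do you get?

E7b5: E G♯ B♭ D.
So we need the interval from G♯ up to D.
5 letter names make it a fifth; at 6 semitones (a half step narrower than perfect) the quality is diminished.

diminished fifth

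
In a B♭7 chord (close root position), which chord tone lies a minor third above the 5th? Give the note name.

Ab

Spelling the chord: B♭-D-F-A♭.
The 5th is F. A minor third above F is A♭.
A♭ is the chord's 7th.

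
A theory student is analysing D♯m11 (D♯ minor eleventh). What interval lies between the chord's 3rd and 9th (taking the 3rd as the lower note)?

D♯m11 (D♯ minor eleventh): D♯, F♯, A♯, C♯, E♯, G♯.
So we need the interval from F♯ up to E♯.
Counting 7 letters and 11 half steps from F♯ gives a major seventh.

major seventh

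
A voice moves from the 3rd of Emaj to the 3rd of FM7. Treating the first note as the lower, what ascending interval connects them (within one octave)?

minor second

Emaj has G# as its 3rd, and FM7 has A as its 3rd.
2 letter names make it a second; at 1 semitone (a half step narrower than major) the quality is minor.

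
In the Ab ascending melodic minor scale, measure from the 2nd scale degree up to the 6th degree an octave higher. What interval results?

Spelling the Ab ascending melodic minor scale: Ab Bb Cb Db Eb F G.
The 2nd scale degree is Bb and the scale degree 6 (up an octave) is F.
Counting 12 letters and 19 half steps from Bb gives a perfect twelfth.

perfect twelfth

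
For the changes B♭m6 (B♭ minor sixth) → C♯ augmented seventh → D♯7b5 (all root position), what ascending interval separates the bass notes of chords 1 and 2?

augmented second

The roots are B♭ and C♯.
B♭ up to C♯ is 3 semitones, a half step wider than a major second, so the interval is augmented.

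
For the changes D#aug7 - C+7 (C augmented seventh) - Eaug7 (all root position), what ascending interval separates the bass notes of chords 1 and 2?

diminished seventh

The roots are D# and C.
From D# to C: 9 semitones over a seventh = diminished.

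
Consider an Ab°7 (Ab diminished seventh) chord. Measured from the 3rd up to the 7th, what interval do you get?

diminished 5th

Abdim7 (Ab diminished seventh): Ab Cb Ebb Gbb.
That puts Cb below Gbb.
From Cb to Gbb: 6 semitones over a fifth = diminished.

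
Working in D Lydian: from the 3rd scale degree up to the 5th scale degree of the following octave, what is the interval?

D lydian: D E F♯ G♯ A B C♯.
The 3rd scale degree is F♯ and the 5th scale degree (up an octave) is A.
F♯ up to A is 15 semitones, a half step narrower than a major tenth, so the interval is minor.

minor tenth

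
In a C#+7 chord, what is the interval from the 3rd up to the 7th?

diminished fifth

C#7#5: C#, E#, G##, B.
3rd = E#; 7th = B.
From E# to B: 6 semitones over a fifth = diminished.
That tritone between 3rd and 7th is what gives the dominant seventh its pull toward resolution.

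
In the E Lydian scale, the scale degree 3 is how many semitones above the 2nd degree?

2

The scale is E F♯ G♯ A♯ B C♯ D♯.
F♯ up to G♯ is a major second — 2 semitones.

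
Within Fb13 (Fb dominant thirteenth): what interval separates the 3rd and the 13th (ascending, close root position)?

perfect eleventh

Fb dominant thirteenth is spelled Fb–Ab–Cb–Ebb–Gb–Db.
3rd = Ab; 13th = Db.
Ab up to Db spans 11 letter names and 17 semitones — a perfect eleventh.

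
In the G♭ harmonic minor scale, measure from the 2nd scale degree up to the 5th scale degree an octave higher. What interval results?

perfect eleventh

Spelling the G♭ harmonic minor scale: G♭ A♭ B𝄫 C♭ D♭ E𝄫 F.
That puts A♭ below D♭.
Counting 11 letters and 17 half steps from A♭ gives a perfect eleventh.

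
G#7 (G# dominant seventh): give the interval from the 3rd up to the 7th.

Spelling the chord: G# B# D# F#.
That puts B# below F#.
5 letter names make it a fifth; at 6 semitones (a half step narrower than perfect) the quality is diminished.

diminished 5th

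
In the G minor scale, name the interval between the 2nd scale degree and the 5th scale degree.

Spelling the G minor scale: G A Bb C D Eb F.
So we need the interval from A up to D.
A up to D spans 4 letter names and 5 semitones — a perfect fourth.

perfect fourth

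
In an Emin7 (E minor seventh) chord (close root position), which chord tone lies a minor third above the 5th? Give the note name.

D

Emin7: E-G-B-D.
The 5th is B. A minor third above B is D.
D is the chord's 7th.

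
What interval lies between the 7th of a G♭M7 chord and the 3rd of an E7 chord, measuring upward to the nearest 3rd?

The 7th of G♭M7 is F; the 3rd of E7 is G♯.
F up to G♯ is 3 semitones, a half step wider than a major second, so the interval is augmented.

augmented 2nd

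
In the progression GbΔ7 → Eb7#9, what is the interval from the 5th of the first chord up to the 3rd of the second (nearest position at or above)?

GbΔ7 has Db as its 5th, and Eb7#9 has G as its 3rd.
From Db to G: 6 semitones over a fourth = augmented.

augmented 4th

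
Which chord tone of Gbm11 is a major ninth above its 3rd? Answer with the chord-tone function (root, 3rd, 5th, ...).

11th

Gbm11 (Gb minor eleventh) is spelled Gb–Bbb–Db–Fb–Ab–Cb.
The 3rd is Bbb. A major ninth above Bbb is Cb.
Cb is the chord's 11th.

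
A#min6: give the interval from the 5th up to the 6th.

major second

A#m6 (A# minor sixth) is spelled A#-C#-E#-F##.
5th = E#; 6th = F##.
Counting 2 letters and 2 half steps from E# gives a major second.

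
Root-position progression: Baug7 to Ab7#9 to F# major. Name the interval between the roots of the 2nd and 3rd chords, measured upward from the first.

augmented sixth

The roots are Ab and F#.
Ab up to F# is 10 semitones, a half step wider than a major sixth, so the interval is augmented.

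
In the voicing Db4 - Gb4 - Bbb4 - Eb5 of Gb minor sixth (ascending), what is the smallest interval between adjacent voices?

Adjacent intervals: Db4→Gb4 = perfect fourth; Gb4→Bbb4 = minor third; Bbb4→Eb5 = augmented fourth.
The smallest is Gb4 to Bbb4, a minor third (3 semitones).

minor third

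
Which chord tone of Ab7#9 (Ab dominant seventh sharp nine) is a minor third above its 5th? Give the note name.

The chord tones of Ab dominant seventh sharp nine are Ab, C, Eb, Gb, B.
The 5th is Eb. A minor third above Eb is Gb.
Gb is the chord's 7th.

Gb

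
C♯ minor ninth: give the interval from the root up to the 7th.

Spelling the chord: C♯, E, G♯, B, D♯.
That puts C♯ below B.
From C♯ to B: 10 semitones over a seventh = minor.

minor 7th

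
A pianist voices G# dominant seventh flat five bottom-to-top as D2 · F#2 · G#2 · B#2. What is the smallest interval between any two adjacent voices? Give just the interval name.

Adjacent intervals: D2→F#2 = major third; F#2→G#2 = major second; G#2→B#2 = major third.
The smallest is F#2 to G#2, a major second (2 semitones).

major 2nd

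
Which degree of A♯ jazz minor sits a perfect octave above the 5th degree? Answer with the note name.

The scale is A♯ B♯ C♯ D♯ E♯ F𝄪 G𝄪.
The 5th degree is E♯; a perfect octave above that is E♯ — scale degree 5.

E#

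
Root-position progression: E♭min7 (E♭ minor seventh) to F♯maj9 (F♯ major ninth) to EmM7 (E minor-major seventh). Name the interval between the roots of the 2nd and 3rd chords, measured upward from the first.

m7

The roots are F♯ and E.
F♯ up to E is 10 semitones, a half step narrower than a major seventh, so the interval is minor.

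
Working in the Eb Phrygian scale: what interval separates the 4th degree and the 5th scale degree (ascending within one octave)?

major 2nd

The scale runs Eb Fb Gb Ab Bb Cb Db.
4th degree = Ab; degree 5 = Bb.
Ab up to Bb spans 2 letter names and 2 semitones — a major second.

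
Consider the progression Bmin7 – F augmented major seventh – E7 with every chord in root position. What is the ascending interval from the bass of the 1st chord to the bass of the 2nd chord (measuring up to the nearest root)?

The roots are B and F.
B up to F is 6 semitones, a half step narrower than a perfect fifth, so the interval is diminished.

diminished fifth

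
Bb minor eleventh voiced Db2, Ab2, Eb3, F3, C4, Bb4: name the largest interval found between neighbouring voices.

Adjacent intervals: Db2→Ab2 = perfect fifth; Ab2→Eb3 = perfect fifth; Eb3→F3 = major second; F3→C4 = perfect fifth; C4→Bb4 = minor seventh.
The largest is C4 to Bb4, a minor seventh (10 semitones).

minor seventh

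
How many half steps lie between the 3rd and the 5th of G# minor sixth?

G#m6: G# B D# E#.
B to D# is a major third: 4 semitones.

4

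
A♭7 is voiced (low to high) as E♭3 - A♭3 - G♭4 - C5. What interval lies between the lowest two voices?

perfect fourth

Those voices are E♭3 and A♭3.
Counting 4 letters and 5 half steps from E♭ gives a perfect fourth.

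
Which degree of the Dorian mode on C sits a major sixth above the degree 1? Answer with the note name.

The scale is C D Eb F G A Bb.
The degree 1 is C; a major sixth above that is A — scale degree 6.

A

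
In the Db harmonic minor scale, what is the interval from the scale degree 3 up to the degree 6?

perfect 4th

Spelling the Db harmonic minor scale: Db Eb Fb Gb Ab Bbb C.
The scale degree 3 is Fb and the 6th scale degree is Bbb.
Counting 4 letters and 5 half steps from Fb gives a perfect fourth.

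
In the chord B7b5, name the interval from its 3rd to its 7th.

B7b5: B-D#-F-A.
3rd = D#; 7th = A.
5 letter names make it a fifth; at 6 semitones (a half step narrower than perfect) the quality is diminished.

diminished fifth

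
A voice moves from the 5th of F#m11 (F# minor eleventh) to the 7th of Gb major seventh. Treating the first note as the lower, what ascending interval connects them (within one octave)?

F#m11 (F# minor eleventh) has C# as its 5th, and Gb major seventh has F as its 7th.
From C# to F: 4 semitones over a fourth = diminished.

diminished 4th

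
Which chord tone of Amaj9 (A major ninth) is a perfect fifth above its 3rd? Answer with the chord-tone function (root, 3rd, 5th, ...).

The chord tones of Amaj9 (A major ninth) are A-C#-E-G#-B.
The 3rd is C#. A perfect fifth above C# is G#.
G# is the chord's 7th.

7th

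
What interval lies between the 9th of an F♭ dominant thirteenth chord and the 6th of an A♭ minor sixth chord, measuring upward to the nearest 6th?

major seventh

The 9th of F♭ dominant thirteenth is G♭; the 6th of A♭ minor sixth is F.
G♭ up to F spans 7 letter names and 11 semitones — a major seventh.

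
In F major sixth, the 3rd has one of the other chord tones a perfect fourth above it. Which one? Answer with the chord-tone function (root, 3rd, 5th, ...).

6th

F major sixth: F, A, C, D.
The 3rd is A. A perfect fourth above A is D.
D is the chord's 6th.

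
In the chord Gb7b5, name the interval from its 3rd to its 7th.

Spelling the chord: Gb, Bb, Dbb, Fb.
That puts Bb below Fb.
From Bb to Fb: 6 semitones over a fifth = diminished.
This 3–7 tritone is the characteristic tension at the heart of the dominant sound.

diminished fifth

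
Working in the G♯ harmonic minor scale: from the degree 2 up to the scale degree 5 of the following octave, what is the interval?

Spelling the G♯ harmonic minor scale: G♯ A♯ B C♯ D♯ E F𝄪.
The degree 2 is A♯ and the scale degree 5 (up an octave) is D♯.
A♯ up to D♯ spans 11 letter names and 17 semitones — a perfect eleventh.

perfect eleventh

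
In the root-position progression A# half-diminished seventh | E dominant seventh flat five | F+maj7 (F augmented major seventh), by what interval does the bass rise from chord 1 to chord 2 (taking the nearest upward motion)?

The roots are A# and E.
5 letter names make it a fifth; at 6 semitones (a half step narrower than perfect) the quality is diminished.

d5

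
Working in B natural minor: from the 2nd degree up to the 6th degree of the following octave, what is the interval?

diminished twelfth

B natural minor: B C# D E F# G A.
2nd degree = C#; 6th scale degree (up an octave) = G.
C# up to G is 18 semitones, a half step narrower than a perfect twelfth, so the interval is diminished.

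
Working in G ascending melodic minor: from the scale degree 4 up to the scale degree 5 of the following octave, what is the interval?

Spelling G ascending melodic minor: G A Bb C D E F#.
So we need the interval from C up to D.
From C to D is 14 semitones, exactly the major ninth.

major 9th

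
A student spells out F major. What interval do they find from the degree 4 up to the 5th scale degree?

major 2nd

F major: F G A B♭ C D E.
Degree 4 = B♭; scale degree 5 = C.
From B♭ to C is 2 semitones, exactly the major second.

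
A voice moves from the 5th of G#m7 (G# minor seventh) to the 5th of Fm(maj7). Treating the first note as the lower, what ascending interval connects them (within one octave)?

d7

G#m7 (G# minor seventh) has D# as its 5th, and Fm(maj7) has C as its 5th.
7 letter names make it a seventh; at 9 semitones (a whole step narrower than major) the quality is diminished.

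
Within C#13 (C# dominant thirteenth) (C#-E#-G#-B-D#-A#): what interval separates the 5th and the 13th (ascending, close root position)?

major ninth

The 5th is G# and the 13th is A#.
G# up to A# spans 9 letter names and 14 semitones — a major ninth.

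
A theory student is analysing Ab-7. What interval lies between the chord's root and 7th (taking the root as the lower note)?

Abmin7: Ab, Cb, Eb, Gb.
That puts Ab below Gb.
From Ab to Gb: 10 semitones over a seventh = minor.

minor seventh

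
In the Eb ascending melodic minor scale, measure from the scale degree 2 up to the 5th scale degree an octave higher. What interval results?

Eb melodic minor: Eb F Gb Ab Bb C D.
That puts F below Bb.
F up to Bb spans 11 letter names and 17 semitones — a perfect eleventh.

perfect eleventh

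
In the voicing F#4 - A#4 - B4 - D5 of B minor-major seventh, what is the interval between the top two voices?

Those voices are B4 and D5.
From B to D: 3 semitones over a third = minor.

m3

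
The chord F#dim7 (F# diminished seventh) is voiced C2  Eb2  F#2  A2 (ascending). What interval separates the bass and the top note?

major 6th

The outer voices are C2 and A2.
C up to A spans 6 letter names and 9 semitones — a major sixth.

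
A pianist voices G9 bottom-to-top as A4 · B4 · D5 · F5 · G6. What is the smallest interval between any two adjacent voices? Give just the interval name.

Adjacent intervals: A4→B4 = major second; B4→D5 = minor third; D5→F5 = minor third; F5→G6 = major ninth.
The smallest is A4 to B4, a major second (2 semitones).

major 2nd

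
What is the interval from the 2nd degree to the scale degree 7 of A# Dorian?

minor sixth

A# dorian: A# B# C# D# E# F## G#.
So we need the interval from B# up to G#.
From B# to G#: 8 semitones over a sixth = minor.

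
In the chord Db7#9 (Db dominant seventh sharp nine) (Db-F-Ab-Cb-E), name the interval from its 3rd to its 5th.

minor third

3rd = F; 5th = Ab.
F up to Ab is 3 semitones, a half step narrower than a major third, so the interval is minor.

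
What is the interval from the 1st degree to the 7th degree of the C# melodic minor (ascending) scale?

M7

Spelling the C# melodic minor (ascending) scale: C# D# E F# G# A# B#.
1st degree = C#; 7th scale degree = B#.
C# up to B# spans 7 letter names and 11 semitones — a major seventh.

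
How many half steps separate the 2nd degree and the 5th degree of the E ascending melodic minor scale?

The scale is E F# G A B C# D#.
F# up to B is a perfect fourth — 5 semitones.

5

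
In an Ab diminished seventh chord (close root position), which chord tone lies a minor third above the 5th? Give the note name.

Gbb

The chord tones of Ab°7 (Ab diminished seventh) are Ab Cb Ebb Gbb.
The 5th is Ebb. A minor third above Ebb is Gbb.
Gbb is the chord's 7th.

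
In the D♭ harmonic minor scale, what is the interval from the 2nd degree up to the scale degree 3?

The scale runs D♭ E♭ F♭ G♭ A♭ B𝄫 C.
2nd degree = E♭; degree 3 = F♭.
E♭ up to F♭ is 1 semitone, a half step narrower than a major second, so the interval is minor.

minor second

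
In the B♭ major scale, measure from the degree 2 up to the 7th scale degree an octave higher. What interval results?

major thirteenth

Spelling the B♭ major scale: B♭ C D E♭ F G A.
The degree 2 is C and the scale degree 7 (up an octave) is A.
From C to A is 21 semitones, exactly the major thirteenth.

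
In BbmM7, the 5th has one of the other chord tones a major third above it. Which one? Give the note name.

Bbm(maj7) is spelled Bb Db F A.
The 5th is F. A major third above F is A.
A is the chord's 7th.

A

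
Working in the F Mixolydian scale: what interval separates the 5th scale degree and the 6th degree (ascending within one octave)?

major 2nd

The scale runs F G A B♭ C D E♭.
That puts C below D.
From C to D is 2 semitones, exactly the major second.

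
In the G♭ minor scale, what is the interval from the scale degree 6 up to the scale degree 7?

major 2nd

Spelling the G♭ minor scale: G♭ A♭ B𝄫 C♭ D♭ E𝄫 F♭.
So we need the interval from E𝄫 up to F♭.
E𝄫 up to F♭ spans 2 letter names and 2 semitones — a major second.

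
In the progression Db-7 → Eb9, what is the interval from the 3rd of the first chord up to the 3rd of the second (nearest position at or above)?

Db-7 has Fb as its 3rd, and Eb9 has G as its 3rd.
From Fb to G: 3 semitones over a second = augmented.

augmented second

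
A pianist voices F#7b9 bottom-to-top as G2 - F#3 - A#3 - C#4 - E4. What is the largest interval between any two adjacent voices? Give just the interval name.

major seventh

Adjacent intervals: G2→F#3 = major seventh; F#3→A#3 = major third; A#3→C#4 = minor third; C#4→E4 = minor third.
The largest is G2 to F#3, a major seventh (11 semitones).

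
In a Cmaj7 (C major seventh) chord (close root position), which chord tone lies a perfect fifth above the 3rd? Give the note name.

CΔ7 (C major seventh) is spelled C E G B.
The 3rd is E. A perfect fifth above E is B.
B is the chord's 7th.

B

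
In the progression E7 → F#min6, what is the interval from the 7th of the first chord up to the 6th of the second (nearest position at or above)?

augmented unison

The 7th of E7 is D; the 6th of F#min6 is D#.
D up to D# is 1 semitone, a half step wider than a perfect unison, so the interval is augmented.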